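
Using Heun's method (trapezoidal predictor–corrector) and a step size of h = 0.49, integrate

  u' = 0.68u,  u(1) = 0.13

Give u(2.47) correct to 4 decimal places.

0.3482

Heun: k1 = f(x_n, u_n); k2 = f(x_n + h, u_n + h·k1); u_{n+1} = u_n + (h/2)·(k1 + k2).
x=1.000000, u=0.130000:
  k1 = f(1.000000, 0.130000) = 0.088400
  k2 = f(1.490000, 0.173316) = 0.117855
  u ← 0.130000 + (0.49/2)·(0.088400 + 0.117855) = 0.180532
x=1.490000, u=0.180532:
  k1 = f(1.490000, 0.180532) = 0.122762
  k2 = f(1.980000, 0.240686) = 0.163666
  u ← 0.180532 + (0.49/2)·(0.122762 + 0.163666) = 0.250707
x=1.980000, u=0.250707:
  k1 = f(1.980000, 0.250707) = 0.170481
  k2 = f(2.470000, 0.334243) = 0.227285
  u ← 0.250707 + (0.49/2)·(0.170481 + 0.227285) = 0.348160
u(2.47) ≈ 0.3482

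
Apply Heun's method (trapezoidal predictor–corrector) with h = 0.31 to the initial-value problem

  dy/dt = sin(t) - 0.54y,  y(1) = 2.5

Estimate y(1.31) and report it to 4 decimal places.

Heun: k1 = f(t_n, y_n); k2 = f(t_n + h, y_n + h·k1); y_{n+1} = y_n + (h/2)·(k1 + k2).
t=1.000000, y=2.500000:
  k1 = f(1.000000, 2.500000) = -0.508529
  k2 = f(1.310000, 2.342356) = -0.298687
  y ← 2.500000 + (0.31/2)·(-0.508529 + (-0.298687)) = 2.374881
y(1.31) ≈ 2.3749

2.3749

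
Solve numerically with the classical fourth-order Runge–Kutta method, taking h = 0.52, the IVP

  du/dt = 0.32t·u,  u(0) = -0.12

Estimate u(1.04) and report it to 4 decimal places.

-0.1427

RK4: k1 = f(t_n, u_n); k2 = f(t_n + h/2, u_n + (h/2)·k1); k3 = f(t_n + h/2, u_n + (h/2)·k2); k4 = f(t_n + h, u_n + h·k3); u_{n+1} = u_n + (h/6)·(k1 + 2k2 + 2k3 + k4).
t=0.000000, u=-0.120000:
  k1 = f(0.000000, -0.120000) = 0.000000
  k2 = f(0.260000, -0.120000) = -0.009984
  k3 = f(0.260000, -0.122596) = -0.010200
  k4 = f(0.520000, -0.125304) = -0.020851
  u ← -0.120000 + (0.52/6)·(k1 + 2k2 + 2k3 + k4) = -0.125306
t=0.520000, u=-0.125306:
  k1 = f(0.520000, -0.125306) = -0.020851
  k2 = f(0.780000, -0.130727) = -0.032629
  k3 = f(0.780000, -0.133789) = -0.033394
  k4 = f(1.040000, -0.142670) = -0.047481
  u ← -0.125306 + (0.52/6)·(k1 + 2k2 + 2k3 + k4) = -0.142672
u(1.04) ≈ -0.1427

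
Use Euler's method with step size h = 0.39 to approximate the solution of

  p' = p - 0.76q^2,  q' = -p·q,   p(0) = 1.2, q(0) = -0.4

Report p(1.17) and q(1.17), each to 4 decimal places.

3.1106, -0.0099

Euler on (p,q): p_{n+1} = p_n + h·p', q_{n+1} = q_n + h·q'.
0.000000: (1.200000, -0.400000); f=(1.078400, 0.480000) → (1.620576, -0.212800)
0.390000: (1.620576, -0.212800); f=(1.586160, 0.344859) → (2.239179, -0.078305)
0.780000: (2.239179, -0.078305); f=(2.234518, 0.175339) → (3.110641, -0.009923)
(p(1.17), q(1.17)) ≈ (3.1106, -0.0099)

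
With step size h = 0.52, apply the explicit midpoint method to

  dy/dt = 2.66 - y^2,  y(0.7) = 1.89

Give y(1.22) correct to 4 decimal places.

Midpoint: k1 = f(t_n, y_n); k2 = f(t_n + h/2, y_n + (h/2)·k1); y_{n+1} = y_n + h·k2.
t=0.700000, y=1.890000:
  k1 = f(0.700000, 1.890000) = -0.912100
  k2 = f(0.960000, 1.652854) = -0.071926
  y ← 1.890000 + 0.52·(-0.071926) = 1.852598
y(1.22) ≈ 1.8526

1.8526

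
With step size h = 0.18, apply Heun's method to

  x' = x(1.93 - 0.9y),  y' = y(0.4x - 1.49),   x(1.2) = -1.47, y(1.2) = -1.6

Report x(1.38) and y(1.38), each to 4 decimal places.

-2.5177, -1.0813

Heun on (x,y): k1 = f(t_n, state_n); k2 = f(t_n + h, state_n + h·k1); state_{n+1} = state_n + (h/2)·(k1 + k2).
1.200000: (-1.470000, -1.600000)
  k1 = (-4.953900, 3.324800)
  predictor → (-2.361702, -1.001536)
  k2 = (-6.686881, 2.438420)
  → (-2.517670, -1.081310)
(x(1.38), y(1.38)) ≈ (-2.5177, -1.0813)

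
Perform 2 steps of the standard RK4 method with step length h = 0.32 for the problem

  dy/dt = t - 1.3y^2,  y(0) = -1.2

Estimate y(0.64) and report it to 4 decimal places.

RK4: k1 = f(t_n, y_n); k2 = f(t_n + h/2, y_n + (h/2)·k1); k3 = f(t_n + h/2, y_n + (h/2)·k2); k4 = f(t_n + h, y_n + h·k3); y_{n+1} = y_n + (h/6)·(k1 + 2k2 + 2k3 + k4).
t=0.000000, y=-1.200000:
  k1 = f(0.000000, -1.200000) = -1.872000
  k2 = f(0.160000, -1.499520) = -2.763128
  k3 = f(0.160000, -1.642101) = -3.345442
  k4 = f(0.320000, -2.270542) = -6.381967
  y ← -1.200000 + (0.32/6)·(k1 + 2k2 + 2k3 + k4) = -2.291792
t=0.320000, y=-2.291792:
  k1 = f(0.320000, -2.291792) = -6.508006
  k2 = f(0.480000, -3.333073) = -13.962192
  k3 = f(0.480000, -4.525743) = -26.147057
  k4 = f(0.640000, -10.658851) = -147.054423
  y ← -2.291792 + (0.32/6)·(k1 + 2k2 + 2k3 + k4) = -14.760109
y(0.64) ≈ -14.7601

-14.7601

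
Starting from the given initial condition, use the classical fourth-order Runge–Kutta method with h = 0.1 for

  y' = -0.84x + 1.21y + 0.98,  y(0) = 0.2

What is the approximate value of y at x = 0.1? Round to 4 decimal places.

0.3255

RK4: k1 = f(x_n, y_n); k2 = f(x_n + h/2, y_n + (h/2)·k1); k3 = f(x_n + h/2, y_n + (h/2)·k2); k4 = f(x_n + h, y_n + h·k3); y_{n+1} = y_n + (h/6)·(k1 + 2k2 + 2k3 + k4).
x=0.000000, y=0.200000:
  k1 = f(0.000000, 0.200000) = 1.222000
  k2 = f(0.050000, 0.261100) = 1.253931
  k3 = f(0.050000, 0.262697) = 1.255863
  k4 = f(0.100000, 0.325586) = 1.289959
  y ← 0.200000 + (0.1/6)·(k1 + 2k2 + 2k3 + k4) = 0.325526
y(0.1) ≈ 0.3255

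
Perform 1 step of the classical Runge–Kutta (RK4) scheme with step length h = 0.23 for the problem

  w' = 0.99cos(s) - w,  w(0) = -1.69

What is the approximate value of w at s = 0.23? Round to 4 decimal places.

-1.1413

RK4: k1 = f(s_n, w_n); k2 = f(s_n + h/2, w_n + (h/2)·k1); k3 = f(s_n + h/2, w_n + (h/2)·k2); k4 = f(s_n + h, w_n + h·k3); w_{n+1} = w_n + (h/6)·(k1 + 2k2 + 2k3 + k4).
s=0.000000, w=-1.690000:
  k1 = f(0.000000, -1.690000) = 2.680000
  k2 = f(0.115000, -1.381800) = 2.365261
  k3 = f(0.115000, -1.417995) = 2.401456
  k4 = f(0.230000, -1.137665) = 2.101595
  w ← -1.690000 + (0.23/6)·(k1 + 2k2 + 2k3 + k4) = -1.141257
w(0.23) ≈ -1.1413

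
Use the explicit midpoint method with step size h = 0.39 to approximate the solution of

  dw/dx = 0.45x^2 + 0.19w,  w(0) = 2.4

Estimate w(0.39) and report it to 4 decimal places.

Midpoint: k1 = f(x_n, w_n); k2 = f(x_n + h/2, w_n + (h/2)·k1); w_{n+1} = w_n + h·k2.
x=0.000000, w=2.400000:
  k1 = f(0.000000, 2.400000) = 0.456000
  k2 = f(0.195000, 2.488920) = 0.490006
  w ← 2.400000 + 0.39·0.490006 = 2.591102
w(0.39) ≈ 2.5911

2.5911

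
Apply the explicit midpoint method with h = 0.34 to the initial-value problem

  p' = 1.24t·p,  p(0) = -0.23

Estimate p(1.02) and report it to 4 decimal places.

-0.4275

Midpoint: k1 = f(t_n, p_n); k2 = f(t_n + h/2, p_n + (h/2)·k1); p_{n+1} = p_n + h·k2.
t=0.000000, p=-0.230000:
  k1 = f(0.000000, -0.230000) = 0.000000
  k2 = f(0.170000, -0.230000) = -0.048484
  p ← -0.230000 + 0.34·(-0.048484) = -0.246485
t=0.340000, p=-0.246485:
  k1 = f(0.340000, -0.246485) = -0.103918
  k2 = f(0.510000, -0.264151) = -0.167049
  p ← -0.246485 + 0.34·(-0.167049) = -0.303281
t=0.680000, p=-0.303281:
  k1 = f(0.680000, -0.303281) = -0.255727
  k2 = f(0.850000, -0.346755) = -0.365479
  p ← -0.303281 + 0.34·(-0.365479) = -0.427544
p(1.02) ≈ -0.4275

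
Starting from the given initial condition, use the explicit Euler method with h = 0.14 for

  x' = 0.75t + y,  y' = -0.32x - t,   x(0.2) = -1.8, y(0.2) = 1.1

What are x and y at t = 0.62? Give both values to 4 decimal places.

-1.2126, 1.1746

Euler on (x,y): x_{n+1} = x_n + h·x', y_{n+1} = y_n + h·y'.
0.200000: (-1.800000, 1.100000); f=(1.250000, 0.376000) → (-1.625000, 1.152640)
0.340000: (-1.625000, 1.152640); f=(1.407640, 0.180000) → (-1.427930, 1.177840)
0.480000: (-1.427930, 1.177840); f=(1.537840, -0.023062) → (-1.212633, 1.174611)
(x(0.62), y(0.62)) ≈ (-1.2126, 1.1746)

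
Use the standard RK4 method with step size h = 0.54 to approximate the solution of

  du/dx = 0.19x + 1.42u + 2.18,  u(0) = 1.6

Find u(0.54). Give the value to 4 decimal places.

RK4: k1 = f(x_n, u_n); k2 = f(x_n + h/2, u_n + (h/2)·k1); k3 = f(x_n + h/2, u_n + (h/2)·k2); k4 = f(x_n + h, u_n + h·k3); u_{n+1} = u_n + (h/6)·(k1 + 2k2 + 2k3 + k4).
x=0.000000, u=1.600000:
  k1 = f(0.000000, 1.600000) = 4.452000
  k2 = f(0.270000, 2.802040) = 6.210197
  k3 = f(0.270000, 3.276753) = 6.884289
  k4 = f(0.540000, 5.317516) = 9.833473
  u ← 1.600000 + (0.54/6)·(k1 + 2k2 + 2k3 + k4) = 5.242700
u(0.54) ≈ 5.2427

5.2427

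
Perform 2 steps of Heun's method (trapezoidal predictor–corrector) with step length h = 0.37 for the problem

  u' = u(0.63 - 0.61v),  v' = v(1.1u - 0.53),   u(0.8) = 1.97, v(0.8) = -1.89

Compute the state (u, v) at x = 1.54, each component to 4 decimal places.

18.1025, -25.2176

Heun on (u,v): k1 = f(x_n, state_n); k2 = f(x_n + h, state_n + h·k1); state_{n+1} = state_n + (h/2)·(k1 + k2).
0.800000: (1.970000, -1.890000)
  k1 = (3.512313, -3.093930)
  predictor → (3.269556, -3.034754)
  k2 = (8.112422, -9.306108)
  → (4.120576, -4.184007)
1.170000: (4.120576, -4.184007)
  k1 = (13.112679, -16.747047)
  predictor → (8.972267, -10.380414)
  k2 = (62.465398, -96.947818)
  → (18.102520, -25.217557)
(u(1.54), v(1.54)) ≈ (18.1025, -25.2176)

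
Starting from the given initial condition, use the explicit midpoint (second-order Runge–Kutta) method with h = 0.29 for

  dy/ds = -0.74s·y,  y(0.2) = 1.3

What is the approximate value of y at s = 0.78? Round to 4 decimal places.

Midpoint: k1 = f(s_n, y_n); k2 = f(s_n + h/2, y_n + (h/2)·k1); y_{n+1} = y_n + h·k2.
s=0.200000, y=1.300000:
  k1 = f(0.200000, 1.300000) = -0.192400
  k2 = f(0.345000, 1.272102) = -0.324768
  y ← 1.300000 + 0.29·(-0.324768) = 1.205817
s=0.490000, y=1.205817:
  k1 = f(0.490000, 1.205817) = -0.437229
  k2 = f(0.635000, 1.142419) = -0.536823
  y ← 1.205817 + 0.29·(-0.536823) = 1.050139
y(0.78) ≈ 1.0501

1.0501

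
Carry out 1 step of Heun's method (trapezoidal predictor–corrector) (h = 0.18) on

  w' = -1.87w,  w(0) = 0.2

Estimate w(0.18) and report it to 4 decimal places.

0.1440

Heun: k1 = f(t_n, w_n); k2 = f(t_n + h, w_n + h·k1); w_{n+1} = w_n + (h/2)·(k1 + k2).
t=0.000000, w=0.200000:
  k1 = f(0.000000, 0.200000) = -0.374000
  k2 = f(0.180000, 0.132680) = -0.248112
  w ← 0.200000 + (0.18/2)·(-0.374000 + (-0.248112)) = 0.144010
w(0.18) ≈ 0.1440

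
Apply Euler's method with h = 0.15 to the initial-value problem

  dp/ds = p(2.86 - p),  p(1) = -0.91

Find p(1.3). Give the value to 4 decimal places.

-2.3402

Euler: p_{n+1} = p_n + h·f(s_n, p_n).
s=1.000000, p=-0.910000: f=-3.430700 → p ← -0.910000 + 0.15·(-3.430700) = -1.424605
s=1.150000, p=-1.424605: f=-6.103870 → p ← -1.424605 + 0.15·(-6.103870) = -2.340185
p(1.3) ≈ -2.3402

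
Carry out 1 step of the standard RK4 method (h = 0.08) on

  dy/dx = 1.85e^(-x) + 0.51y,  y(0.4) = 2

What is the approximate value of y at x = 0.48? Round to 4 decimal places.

2.1806

RK4: k1 = f(x_n, y_n); k2 = f(x_n + h/2, y_n + (h/2)·k1); k3 = f(x_n + h/2, y_n + (h/2)·k2); k4 = f(x_n + h, y_n + h·k3); y_{n+1} = y_n + (h/6)·(k1 + 2k2 + 2k3 + k4).
x=0.400000, y=2.000000:
  k1 = f(0.400000, 2.000000) = 2.260092
  k2 = f(0.440000, 2.090404) = 2.257573
  k3 = f(0.440000, 2.090303) = 2.257522
  k4 = f(0.480000, 2.180602) = 2.256856
  y ← 2.000000 + (0.08/6)·(k1 + 2k2 + 2k3 + k4) = 2.180629
y(0.48) ≈ 2.1806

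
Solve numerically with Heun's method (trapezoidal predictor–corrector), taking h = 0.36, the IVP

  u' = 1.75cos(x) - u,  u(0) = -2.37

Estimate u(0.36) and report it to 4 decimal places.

Heun: k1 = f(x_n, u_n); k2 = f(x_n + h, u_n + h·k1); u_{n+1} = u_n + (h/2)·(k1 + k2).
x=0.000000, u=-2.370000:
  k1 = f(0.000000, -2.370000) = 4.120000
  k2 = f(0.360000, -0.886800) = 2.524619
  u ← -2.370000 + (0.36/2)·(4.120000 + 2.524619) = -1.173969
u(0.36) ≈ -1.1740

-1.1740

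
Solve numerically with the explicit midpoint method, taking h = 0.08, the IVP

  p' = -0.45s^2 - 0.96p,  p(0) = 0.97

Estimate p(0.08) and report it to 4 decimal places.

0.8983

Midpoint: k1 = f(s_n, p_n); k2 = f(s_n + h/2, p_n + (h/2)·k1); p_{n+1} = p_n + h·k2.
s=0.000000, p=0.970000:
  k1 = f(0.000000, 0.970000) = -0.931200
  k2 = f(0.040000, 0.932752) = -0.896162
  p ← 0.970000 + 0.08·(-0.896162) = 0.898307
p(0.08) ≈ 0.8983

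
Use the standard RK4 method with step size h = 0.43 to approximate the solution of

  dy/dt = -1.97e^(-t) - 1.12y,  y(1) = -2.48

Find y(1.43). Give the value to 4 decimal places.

RK4: k1 = f(t_n, y_n); k2 = f(t_n + h/2, y_n + (h/2)·k1); k3 = f(t_n + h/2, y_n + (h/2)·k2); k4 = f(t_n + h, y_n + h·k3); y_{n+1} = y_n + (h/6)·(k1 + 2k2 + 2k3 + k4).
t=1.000000, y=-2.480000:
  k1 = f(1.000000, -2.480000) = 2.052878
  k2 = f(1.215000, -2.038631) = 1.698748
  k3 = f(1.215000, -2.114769) = 1.784023
  k4 = f(1.430000, -1.712870) = 1.446976
  y ← -2.480000 + (0.43/6)·(k1 + 2k2 + 2k3 + k4) = -1.729980
y(1.43) ≈ -1.7300

-1.7300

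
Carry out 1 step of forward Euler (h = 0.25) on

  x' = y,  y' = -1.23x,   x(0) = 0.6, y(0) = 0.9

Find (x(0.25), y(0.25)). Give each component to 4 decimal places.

Euler on (x,y): x_{n+1} = x_n + h·x', y_{n+1} = y_n + h·y'.
0.000000: (0.600000, 0.900000); f=(0.900000, -0.738000) → (0.825000, 0.715500)
(x(0.25), y(0.25)) ≈ (0.8250, 0.7155)

0.8250, 0.7155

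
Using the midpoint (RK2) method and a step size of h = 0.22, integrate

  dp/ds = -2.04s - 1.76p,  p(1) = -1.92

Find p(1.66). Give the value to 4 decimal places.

-1.7273

Midpoint: k1 = f(s_n, p_n); k2 = f(s_n + h/2, p_n + (h/2)·k1); p_{n+1} = p_n + h·k2.
s=1.000000, p=-1.920000:
  k1 = f(1.000000, -1.920000) = 1.339200
  k2 = f(1.110000, -1.772688) = 0.855531
  p ← -1.920000 + 0.22·0.855531 = -1.731783
s=1.220000, p=-1.731783:
  k1 = f(1.220000, -1.731783) = 0.559138
  k2 = f(1.330000, -1.670278) = 0.226489
  p ← -1.731783 + 0.22·0.226489 = -1.681956
s=1.440000, p=-1.681956:
  k1 = f(1.440000, -1.681956) = 0.022642
  k2 = f(1.550000, -1.679465) = -0.206142
  p ← -1.681956 + 0.22·(-0.206142) = -1.727307
p(1.66) ≈ -1.7273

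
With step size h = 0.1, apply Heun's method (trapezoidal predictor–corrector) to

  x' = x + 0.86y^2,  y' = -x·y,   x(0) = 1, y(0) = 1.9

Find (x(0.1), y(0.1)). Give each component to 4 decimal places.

1.4015, 1.6844

Heun on (x,y): k1 = f(t_n, state_n); k2 = f(t_n + h, state_n + h·k1); state_{n+1} = state_n + (h/2)·(k1 + k2).
0.000000: (1.000000, 1.900000)
  k1 = (4.104600, -1.900000)
  predictor → (1.410460, 1.710000)
  k2 = (3.925186, -2.411887)
  → (1.401489, 1.684406)
(x(0.1), y(0.1)) ≈ (1.4015, 1.6844)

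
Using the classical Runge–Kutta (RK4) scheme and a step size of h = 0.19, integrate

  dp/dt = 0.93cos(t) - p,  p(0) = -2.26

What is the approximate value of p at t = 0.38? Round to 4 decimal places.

-1.2592

RK4: k1 = f(t_n, p_n); k2 = f(t_n + h/2, p_n + (h/2)·k1); k3 = f(t_n + h/2, p_n + (h/2)·k2); k4 = f(t_n + h, p_n + h·k3); p_{n+1} = p_n + (h/6)·(k1 + 2k2 + 2k3 + k4).
t=0.000000, p=-2.260000:
  k1 = f(0.000000, -2.260000) = 3.190000
  k2 = f(0.095000, -1.956950) = 2.882757
  k3 = f(0.095000, -1.986138) = 2.911945
  k4 = f(0.190000, -1.706731) = 2.619994
  p ← -2.260000 + (0.19/6)·(k1 + 2k2 + 2k3 + k4) = -1.709019
t=0.190000, p=-1.709019:
  k1 = f(0.190000, -1.709019) = 2.622283
  k2 = f(0.285000, -1.459902) = 2.352388
  k3 = f(0.285000, -1.485542) = 2.378028
  k4 = f(0.380000, -1.257194) = 2.120852
  p ← -1.709019 + (0.19/6)·(k1 + 2k2 + 2k3 + k4) = -1.259227
p(0.38) ≈ -1.2592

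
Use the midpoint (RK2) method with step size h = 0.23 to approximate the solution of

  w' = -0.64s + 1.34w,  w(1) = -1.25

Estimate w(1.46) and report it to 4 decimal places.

Midpoint: k1 = f(s_n, w_n); k2 = f(s_n + h/2, w_n + (h/2)·k1); w_{n+1} = w_n + h·k2.
s=1.000000, w=-1.250000:
  k1 = f(1.000000, -1.250000) = -2.315000
  k2 = f(1.115000, -1.516225) = -2.745341
  w ← -1.250000 + 0.23·(-2.745341) = -1.881429
s=1.230000, w=-1.881429:
  k1 = f(1.230000, -1.881429) = -3.308314
  k2 = f(1.345000, -2.261885) = -3.891725
  w ← -1.881429 + 0.23·(-3.891725) = -2.776525
w(1.46) ≈ -2.7765

-2.7765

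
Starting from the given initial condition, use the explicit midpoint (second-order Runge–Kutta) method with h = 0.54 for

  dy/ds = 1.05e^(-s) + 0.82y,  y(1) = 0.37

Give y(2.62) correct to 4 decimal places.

Midpoint: k1 = f(s_n, y_n); k2 = f(s_n + h/2, y_n + (h/2)·k1); y_{n+1} = y_n + h·k2.
s=1.000000, y=0.370000:
  k1 = f(1.000000, 0.370000) = 0.689673
  k2 = f(1.270000, 0.556212) = 0.750967
  y ← 0.370000 + 0.54·0.750967 = 0.775522
s=1.540000, y=0.775522:
  k1 = f(1.540000, 0.775522) = 0.861028
  k2 = f(1.810000, 1.008000) = 0.998397
  y ← 0.775522 + 0.54·0.998397 = 1.314656
s=2.080000, y=1.314656:
  k1 = f(2.080000, 1.314656) = 1.209195
  k2 = f(2.350000, 1.641139) = 1.445872
  y ← 1.314656 + 0.54·1.445872 = 2.095427
y(2.62) ≈ 2.0954

2.0954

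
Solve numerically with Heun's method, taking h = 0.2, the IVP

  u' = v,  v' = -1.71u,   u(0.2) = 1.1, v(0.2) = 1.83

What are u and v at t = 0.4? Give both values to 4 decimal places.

Heun on (u,v): k1 = f(t_n, state_n); k2 = f(t_n + h, state_n + h·k1); state_{n+1} = state_n + (h/2)·(k1 + k2).
0.200000: (1.100000, 1.830000)
  k1 = (1.830000, -1.881000)
  predictor → (1.466000, 1.453800)
  k2 = (1.453800, -2.506860)
  → (1.428380, 1.391214)
(u(0.4), v(0.4)) ≈ (1.4284, 1.3912)

1.4284, 1.3912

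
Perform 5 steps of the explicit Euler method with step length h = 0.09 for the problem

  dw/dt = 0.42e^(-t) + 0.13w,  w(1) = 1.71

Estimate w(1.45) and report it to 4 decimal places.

1.8725

Euler: w_{n+1} = w_n + h·f(t_n, w_n).
t=1.000000, w=1.710000: f=0.376809 → w ← 1.710000 + 0.09·0.376809 = 1.743913
t=1.090000, w=1.743913: f=0.367920 → w ← 1.743913 + 0.09·0.367920 = 1.777026
t=1.180000, w=1.777026: f=0.360070 → w ← 1.777026 + 0.09·0.360070 = 1.809432
t=1.270000, w=1.809432: f=0.353175 → w ← 1.809432 + 0.09·0.353175 = 1.841218
t=1.360000, w=1.841218: f=0.347156 → w ← 1.841218 + 0.09·0.347156 = 1.872462
w(1.45) ≈ 1.8725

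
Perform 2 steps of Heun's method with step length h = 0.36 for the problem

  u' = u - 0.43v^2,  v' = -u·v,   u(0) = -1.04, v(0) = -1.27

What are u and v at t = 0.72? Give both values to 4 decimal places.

Heun on (u,v): k1 = f(t_n, state_n); k2 = f(t_n + h, state_n + h·k1); state_{n+1} = state_n + (h/2)·(k1 + k2).
0.000000: (-1.040000, -1.270000)
  k1 = (-1.733547, -1.320800)
  predictor → (-1.664077, -1.745488)
  k2 = (-2.974170, -2.904626)
  → (-1.887389, -2.030577)
0.360000: (-1.887389, -2.030577)
  k1 = (-3.660383, -3.832488)
  predictor → (-3.205127, -3.410273)
  k2 = (-8.206009, -10.930357)
  → (-4.023340, -4.687889)
(u(0.72), v(0.72)) ≈ (-4.0233, -4.6879)

-4.0233, -4.6879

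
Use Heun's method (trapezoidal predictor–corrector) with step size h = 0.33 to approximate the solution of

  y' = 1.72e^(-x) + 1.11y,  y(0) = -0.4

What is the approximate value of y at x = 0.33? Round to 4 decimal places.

Heun: k1 = f(x_n, y_n); k2 = f(x_n + h, y_n + h·k1); y_{n+1} = y_n + (h/2)·(k1 + k2).
x=0.000000, y=-0.400000:
  k1 = f(0.000000, -0.400000) = 1.276000
  k2 = f(0.330000, 0.021080) = 1.259948
  y ← -0.400000 + (0.33/2)·(1.276000 + 1.259948) = 0.018431
y(0.33) ≈ 0.0184

0.0184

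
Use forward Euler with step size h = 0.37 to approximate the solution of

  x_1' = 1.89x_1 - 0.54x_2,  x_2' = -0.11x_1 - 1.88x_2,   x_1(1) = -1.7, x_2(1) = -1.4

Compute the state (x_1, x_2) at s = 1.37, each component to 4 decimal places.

Euler on (x_1,x_2): x_1_{n+1} = x_1_n + h·x_1', x_2_{n+1} = x_2_n + h·x_2'.
1.000000: (-1.700000, -1.400000); f=(-2.457000, 2.819000) → (-2.609090, -0.356970)
(x_1(1.37), x_2(1.37)) ≈ (-2.6091, -0.3570)

-2.6091, -0.3570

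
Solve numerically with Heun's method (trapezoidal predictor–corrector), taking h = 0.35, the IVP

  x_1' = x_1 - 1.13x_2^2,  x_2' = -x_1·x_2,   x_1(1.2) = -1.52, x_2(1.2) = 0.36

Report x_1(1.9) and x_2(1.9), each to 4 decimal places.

Heun on (x_1,x_2): k1 = f(x_n, state_n); k2 = f(x_n + h, state_n + h·k1); state_{n+1} = state_n + (h/2)·(k1 + k2).
1.200000: (-1.520000, 0.360000)
  k1 = (-1.666448, 0.547200)
  predictor → (-2.103257, 0.551520)
  k2 = (-2.446974, 1.159988)
  → (-2.239849, 0.658758)
1.550000: (-2.239849, 0.658758)
  k1 = (-2.730226, 1.475518)
  predictor → (-3.195428, 1.175189)
  k2 = (-4.756037, 3.755233)
  → (-3.549945, 1.574139)
(x_1(1.9), x_2(1.9)) ≈ (-3.5499, 1.5741)

-3.5499, 1.5741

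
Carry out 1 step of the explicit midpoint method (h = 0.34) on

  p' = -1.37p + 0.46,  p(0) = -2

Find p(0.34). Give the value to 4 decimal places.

-1.1654

Midpoint: k1 = f(x_n, p_n); k2 = f(x_n + h/2, p_n + (h/2)·k1); p_{n+1} = p_n + h·k2.
x=0.000000, p=-2.000000:
  k1 = f(0.000000, -2.000000) = 3.200000
  k2 = f(0.170000, -1.456000) = 2.454720
  p ← -2.000000 + 0.34·2.454720 = -1.165395
p(0.34) ≈ -1.1654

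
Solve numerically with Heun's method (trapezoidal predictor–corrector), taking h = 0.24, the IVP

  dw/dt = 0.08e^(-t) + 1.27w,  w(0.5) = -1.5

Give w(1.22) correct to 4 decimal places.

-3.6581

Heun: k1 = f(t_n, w_n); k2 = f(t_n + h, w_n + h·k1); w_{n+1} = w_n + (h/2)·(k1 + k2).
t=0.500000, w=-1.500000:
  k1 = f(0.500000, -1.500000) = -1.856478
  k2 = f(0.740000, -1.945555) = -2.432685
  w ← -1.500000 + (0.24/2)·(-1.856478 + (-2.432685)) = -2.014700
t=0.740000, w=-2.014700:
  k1 = f(0.740000, -2.014700) = -2.520499
  k2 = f(0.980000, -2.619619) = -3.296892
  w ← -2.014700 + (0.24/2)·(-2.520499 + (-3.296892)) = -2.712786
t=0.980000, w=-2.712786:
  k1 = f(0.980000, -2.712786) = -3.415214
  k2 = f(1.220000, -3.532438) = -4.462578
  w ← -2.712786 + (0.24/2)·(-3.415214 + (-4.462578)) = -3.658121
w(1.22) ≈ -3.6581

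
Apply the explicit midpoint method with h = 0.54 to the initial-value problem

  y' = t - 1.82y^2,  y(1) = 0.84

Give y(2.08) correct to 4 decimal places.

1.0942

Midpoint: k1 = f(t_n, y_n); k2 = f(t_n + h/2, y_n + (h/2)·k1); y_{n+1} = y_n + h·k2.
t=1.000000, y=0.840000:
  k1 = f(1.000000, 0.840000) = -0.284192
  k2 = f(1.270000, 0.763268) = 0.209708
  y ← 0.840000 + 0.54·0.209708 = 0.953242
t=1.540000, y=0.953242:
  k1 = f(1.540000, 0.953242) = -0.113780
  k2 = f(1.810000, 0.922521) = 0.261097
  y ← 0.953242 + 0.54·0.261097 = 1.094234
y(2.08) ≈ 1.0942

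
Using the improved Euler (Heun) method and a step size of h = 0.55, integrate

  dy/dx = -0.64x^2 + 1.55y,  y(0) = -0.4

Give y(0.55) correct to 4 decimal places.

Heun: k1 = f(x_n, y_n); k2 = f(x_n + h, y_n + h·k1); y_{n+1} = y_n + (h/2)·(k1 + k2).
x=0.000000, y=-0.400000:
  k1 = f(0.000000, -0.400000) = -0.620000
  k2 = f(0.550000, -0.741000) = -1.342150
  y ← -0.400000 + (0.55/2)·(-0.620000 + (-1.342150)) = -0.939591
y(0.55) ≈ -0.9396

-0.9396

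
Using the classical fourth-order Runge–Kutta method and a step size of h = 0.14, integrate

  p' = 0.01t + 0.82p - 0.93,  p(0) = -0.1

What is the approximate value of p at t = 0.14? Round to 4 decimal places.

RK4: k1 = f(t_n, p_n); k2 = f(t_n + h/2, p_n + (h/2)·k1); k3 = f(t_n + h/2, p_n + (h/2)·k2); k4 = f(t_n + h, p_n + h·k3); p_{n+1} = p_n + (h/6)·(k1 + 2k2 + 2k3 + k4).
t=0.000000, p=-0.100000:
  k1 = f(0.000000, -0.100000) = -1.012000
  k2 = f(0.070000, -0.170840) = -1.069389
  k3 = f(0.070000, -0.174857) = -1.072683
  k4 = f(0.140000, -0.250176) = -1.133744
  p ← -0.100000 + (0.14/6)·(k1 + 2k2 + 2k3 + k4) = -0.250031
p(0.14) ≈ -0.2500

-0.2500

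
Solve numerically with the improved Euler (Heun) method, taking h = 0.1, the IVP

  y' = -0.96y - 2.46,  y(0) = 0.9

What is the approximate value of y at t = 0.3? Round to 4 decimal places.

Heun: k1 = f(t_n, y_n); k2 = f(t_n + h, y_n + h·k1); y_{n+1} = y_n + (h/2)·(k1 + k2).
t=0.000000, y=0.900000:
  k1 = f(0.000000, 0.900000) = -3.324000
  k2 = f(0.100000, 0.567600) = -3.004896
  y ← 0.900000 + (0.1/2)·(-3.324000 + (-3.004896)) = 0.583555
t=0.100000, y=0.583555:
  k1 = f(0.100000, 0.583555) = -3.020213
  k2 = f(0.200000, 0.281534) = -2.730273
  y ← 0.583555 + (0.1/2)·(-3.020213 + (-2.730273)) = 0.296031
t=0.200000, y=0.296031:
  k1 = f(0.200000, 0.296031) = -2.744190
  k2 = f(0.300000, 0.021612) = -2.480747
  y ← 0.296031 + (0.1/2)·(-2.744190 + (-2.480747)) = 0.034784
y(0.3) ≈ 0.0348

0.0348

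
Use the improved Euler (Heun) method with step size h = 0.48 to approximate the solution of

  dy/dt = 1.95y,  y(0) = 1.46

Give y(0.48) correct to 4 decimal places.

3.4661

Heun: k1 = f(t_n, y_n); k2 = f(t_n + h, y_n + h·k1); y_{n+1} = y_n + (h/2)·(k1 + k2).
t=0.000000, y=1.460000:
  k1 = f(0.000000, 1.460000) = 2.847000
  k2 = f(0.480000, 2.826560) = 5.511792
  y ← 1.460000 + (0.48/2)·(2.847000 + 5.511792) = 3.466110
y(0.48) ≈ 3.4661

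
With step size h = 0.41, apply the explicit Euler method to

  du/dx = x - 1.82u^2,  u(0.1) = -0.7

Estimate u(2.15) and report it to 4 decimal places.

Euler: u_{n+1} = u_n + h·f(x_n, u_n).
x=0.100000, u=-0.700000: f=-0.791800 → u ← -0.700000 + 0.41·(-0.791800) = -1.024638
x=0.510000, u=-1.024638: f=-1.400787 → u ← -1.024638 + 0.41·(-1.400787) = -1.598961
x=0.920000, u=-1.598961: f=-3.733149 → u ← -1.598961 + 0.41·(-3.733149) = -3.129552
x=1.330000, u=-3.129552: f=-16.495253 → u ← -3.129552 + 0.41·(-16.495253) = -9.892606
x=1.740000, u=-9.892606: f=-176.371834 → u ← -9.892606 + 0.41·(-176.371834) = -82.205057
u(2.15) ≈ -82.2051

-82.2051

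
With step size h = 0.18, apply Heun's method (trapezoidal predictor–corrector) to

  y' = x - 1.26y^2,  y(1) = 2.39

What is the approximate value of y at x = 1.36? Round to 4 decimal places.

1.4513

Heun: k1 = f(x_n, y_n); k2 = f(x_n + h, y_n + h·k1); y_{n+1} = y_n + (h/2)·(k1 + k2).
x=1.000000, y=2.390000:
  k1 = f(1.000000, 2.390000) = -6.197246
  k2 = f(1.180000, 1.274496) = -0.866668
  y ← 2.390000 + (0.18/2)·(-6.197246 + (-0.866668)) = 1.754248
x=1.180000, y=1.754248:
  k1 = f(1.180000, 1.754248) = -2.697505
  k2 = f(1.360000, 1.268697) = -0.668085
  y ← 1.754248 + (0.18/2)·(-2.697505 + (-0.668085)) = 1.451345
y(1.36) ≈ 1.4513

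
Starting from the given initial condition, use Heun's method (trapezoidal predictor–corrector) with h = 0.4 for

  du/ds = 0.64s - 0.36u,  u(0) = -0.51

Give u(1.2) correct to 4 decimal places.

Heun: k1 = f(s_n, u_n); k2 = f(s_n + h, u_n + h·k1); u_{n+1} = u_n + (h/2)·(k1 + k2).
s=0.000000, u=-0.510000:
  k1 = f(0.000000, -0.510000) = 0.183600
  k2 = f(0.400000, -0.436560) = 0.413162
  u ← -0.510000 + (0.4/2)·(0.183600 + 0.413162) = -0.390648
s=0.400000, u=-0.390648:
  k1 = f(0.400000, -0.390648) = 0.396633
  k2 = f(0.800000, -0.231994) = 0.595518
  u ← -0.390648 + (0.4/2)·(0.396633 + 0.595518) = -0.192217
s=0.800000, u=-0.192217:
  k1 = f(0.800000, -0.192217) = 0.581198
  k2 = f(1.200000, 0.040262) = 0.753506
  u ← -0.192217 + (0.4/2)·(0.581198 + 0.753506) = 0.074723
u(1.2) ≈ 0.0747

0.0747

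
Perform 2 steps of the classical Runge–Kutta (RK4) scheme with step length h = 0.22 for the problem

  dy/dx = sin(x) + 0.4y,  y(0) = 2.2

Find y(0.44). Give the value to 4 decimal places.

RK4: k1 = f(x_n, y_n); k2 = f(x_n + h/2, y_n + (h/2)·k1); k3 = f(x_n + h/2, y_n + (h/2)·k2); k4 = f(x_n + h, y_n + h·k3); y_{n+1} = y_n + (h/6)·(k1 + 2k2 + 2k3 + k4).
x=0.000000, y=2.200000:
  k1 = f(0.000000, 2.200000) = 0.880000
  k2 = f(0.110000, 2.296800) = 1.028498
  k3 = f(0.110000, 2.313135) = 1.035032
  k4 = f(0.220000, 2.427707) = 1.189312
  y ← 2.200000 + (0.22/6)·(k1 + 2k2 + 2k3 + k4) = 2.427200
x=0.220000, y=2.427200:
  k1 = f(0.220000, 2.427200) = 1.189110
  k2 = f(0.330000, 2.558002) = 1.347244
  k3 = f(0.330000, 2.575397) = 1.354202
  k4 = f(0.440000, 2.725125) = 1.515989
  y ← 2.427200 + (0.22/6)·(k1 + 2k2 + 2k3 + k4) = 2.724493
y(0.44) ≈ 2.7245

2.7245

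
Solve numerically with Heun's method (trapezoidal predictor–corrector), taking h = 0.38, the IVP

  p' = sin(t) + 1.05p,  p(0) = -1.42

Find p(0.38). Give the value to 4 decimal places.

-2.0291

Heun: k1 = f(t_n, p_n); k2 = f(t_n + h, p_n + h·k1); p_{n+1} = p_n + (h/2)·(k1 + k2).
t=0.000000, p=-1.420000:
  k1 = f(0.000000, -1.420000) = -1.491000
  k2 = f(0.380000, -1.986580) = -1.714989
  p ← -1.420000 + (0.38/2)·(-1.491000 + (-1.714989)) = -2.029138
p(0.38) ≈ -2.0291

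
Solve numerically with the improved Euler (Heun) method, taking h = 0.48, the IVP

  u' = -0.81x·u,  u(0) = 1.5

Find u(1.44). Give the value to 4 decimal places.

0.6549

Heun: k1 = f(x_n, u_n); k2 = f(x_n + h, u_n + h·k1); u_{n+1} = u_n + (h/2)·(k1 + k2).
x=0.000000, u=1.500000:
  k1 = f(0.000000, 1.500000) = 0.000000
  k2 = f(0.480000, 1.500000) = -0.583200
  u ← 1.500000 + (0.48/2)·(0.000000 + (-0.583200)) = 1.360032
x=0.480000, u=1.360032:
  k1 = f(0.480000, 1.360032) = -0.528780
  k2 = f(0.960000, 1.106217) = -0.860195
  u ← 1.360032 + (0.48/2)·(-0.528780 + (-0.860195)) = 1.026678
x=0.960000, u=1.026678:
  k1 = f(0.960000, 1.026678) = -0.798345
  k2 = f(1.440000, 0.643472) = -0.750546
  u ← 1.026678 + (0.48/2)·(-0.798345 + (-0.750546)) = 0.654944
u(1.44) ≈ 0.6549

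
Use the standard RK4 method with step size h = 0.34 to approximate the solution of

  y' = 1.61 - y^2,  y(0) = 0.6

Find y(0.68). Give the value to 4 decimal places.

1.1159

RK4: k1 = f(x_n, y_n); k2 = f(x_n + h/2, y_n + (h/2)·k1); k3 = f(x_n + h/2, y_n + (h/2)·k2); k4 = f(x_n + h, y_n + h·k3); y_{n+1} = y_n + (h/6)·(k1 + 2k2 + 2k3 + k4).
x=0.000000, y=0.600000:
  k1 = f(0.000000, 0.600000) = 1.250000
  k2 = f(0.170000, 0.812500) = 0.949844
  k3 = f(0.170000, 0.761473) = 1.030158
  k4 = f(0.340000, 0.950254) = 0.707018
  y ← 0.600000 + (0.34/6)·(k1 + 2k2 + 2k3 + k4) = 0.935298
x=0.340000, y=0.935298:
  k1 = f(0.340000, 0.935298) = 0.735218
  k2 = f(0.510000, 1.060285) = 0.485796
  k3 = f(0.510000, 1.017883) = 0.573914
  k4 = f(0.680000, 1.130429) = 0.332131
  y ← 0.935298 + (0.34/6)·(k1 + 2k2 + 2k3 + k4) = 1.115881
y(0.68) ≈ 1.1159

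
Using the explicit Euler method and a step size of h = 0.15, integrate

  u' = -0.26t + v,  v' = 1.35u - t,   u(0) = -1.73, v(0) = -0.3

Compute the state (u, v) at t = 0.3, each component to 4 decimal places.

-1.8784, -1.0323

Euler on (u,v): u_{n+1} = u_n + h·u', v_{n+1} = v_n + h·v'.
0.000000: (-1.730000, -0.300000); f=(-0.300000, -2.335500) → (-1.775000, -0.650325)
0.150000: (-1.775000, -0.650325); f=(-0.689325, -2.546250) → (-1.878399, -1.032263)
(u(0.3), v(0.3)) ≈ (-1.8784, -1.0323)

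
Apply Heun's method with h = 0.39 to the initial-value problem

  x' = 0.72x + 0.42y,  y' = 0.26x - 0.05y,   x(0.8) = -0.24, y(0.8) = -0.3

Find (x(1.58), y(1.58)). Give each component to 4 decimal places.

Heun on (x,y): k1 = f(t_n, state_n); k2 = f(t_n + h, state_n + h·k1); state_{n+1} = state_n + (h/2)·(k1 + k2).
0.800000: (-0.240000, -0.300000)
  k1 = (-0.298800, -0.047400)
  predictor → (-0.356532, -0.318486)
  k2 = (-0.390467, -0.076774)
  → (-0.374407, -0.324214)
1.190000: (-0.374407, -0.324214)
  k1 = (-0.405743, -0.081135)
  predictor → (-0.532647, -0.355857)
  k2 = (-0.532966, -0.120695)
  → (-0.557455, -0.363571)
(x(1.58), y(1.58)) ≈ (-0.5575, -0.3636)

-0.5575, -0.3636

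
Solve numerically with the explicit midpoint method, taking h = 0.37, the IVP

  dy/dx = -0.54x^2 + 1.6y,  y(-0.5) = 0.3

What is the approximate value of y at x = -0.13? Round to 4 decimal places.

Midpoint: k1 = f(x_n, y_n); k2 = f(x_n + h/2, y_n + (h/2)·k1); y_{n+1} = y_n + h·k2.
x=-0.500000, y=0.300000:
  k1 = f(-0.500000, 0.300000) = 0.345000
  k2 = f(-0.315000, 0.363825) = 0.528539
  y ← 0.300000 + 0.37·0.528539 = 0.495559
y(-0.13) ≈ 0.4956

0.4956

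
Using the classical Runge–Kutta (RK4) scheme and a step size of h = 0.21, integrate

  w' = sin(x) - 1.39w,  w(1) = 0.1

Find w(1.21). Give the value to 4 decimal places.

0.2375

RK4: k1 = f(x_n, w_n); k2 = f(x_n + h/2, w_n + (h/2)·k1); k3 = f(x_n + h/2, w_n + (h/2)·k2); k4 = f(x_n + h, w_n + h·k3); w_{n+1} = w_n + (h/6)·(k1 + 2k2 + 2k3 + k4).
x=1.000000, w=0.100000:
  k1 = f(1.000000, 0.100000) = 0.702471
  k2 = f(1.105000, 0.173759) = 0.651939
  k3 = f(1.105000, 0.168454) = 0.659314
  k4 = f(1.210000, 0.238456) = 0.604162
  w ← 0.100000 + (0.21/6)·(k1 + 2k2 + 2k3 + k4) = 0.237520
w(1.21) ≈ 0.2375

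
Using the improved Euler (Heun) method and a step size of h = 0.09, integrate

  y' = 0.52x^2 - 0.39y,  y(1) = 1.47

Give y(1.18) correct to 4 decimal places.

Heun: k1 = f(x_n, y_n); k2 = f(x_n + h, y_n + h·k1); y_{n+1} = y_n + (h/2)·(k1 + k2).
x=1.000000, y=1.470000:
  k1 = f(1.000000, 1.470000) = -0.053300
  k2 = f(1.090000, 1.465203) = 0.046383
  y ← 1.470000 + (0.09/2)·(-0.053300 + 0.046383) = 1.469689
x=1.090000, y=1.469689:
  k1 = f(1.090000, 1.469689) = 0.044633
  k2 = f(1.180000, 1.473706) = 0.149303
  y ← 1.469689 + (0.09/2)·(0.044633 + 0.149303) = 1.478416
y(1.18) ≈ 1.4784

1.4784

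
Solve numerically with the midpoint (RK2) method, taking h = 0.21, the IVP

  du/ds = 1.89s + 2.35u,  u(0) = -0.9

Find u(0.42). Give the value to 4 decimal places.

-2.1353

Midpoint: k1 = f(s_n, u_n); k2 = f(s_n + h/2, u_n + (h/2)·k1); u_{n+1} = u_n + h·k2.
s=0.000000, u=-0.900000:
  k1 = f(0.000000, -0.900000) = -2.115000
  k2 = f(0.105000, -1.122075) = -2.438426
  u ← -0.900000 + 0.21·(-2.438426) = -1.412070
s=0.210000, u=-1.412070:
  k1 = f(0.210000, -1.412070) = -2.921463
  k2 = f(0.315000, -1.718823) = -3.443884
  u ← -1.412070 + 0.21·(-3.443884) = -2.135285
u(0.42) ≈ -2.1353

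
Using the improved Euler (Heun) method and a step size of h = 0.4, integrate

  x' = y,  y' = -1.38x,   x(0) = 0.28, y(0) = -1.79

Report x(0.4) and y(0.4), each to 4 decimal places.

-0.4669, -1.7469

Heun on (x,y): k1 = f(t_n, state_n); k2 = f(t_n + h, state_n + h·k1); state_{n+1} = state_n + (h/2)·(k1 + k2).
0.000000: (0.280000, -1.790000)
  k1 = (-1.790000, -0.386400)
  predictor → (-0.436000, -1.944560)
  k2 = (-1.944560, 0.601680)
  → (-0.466912, -1.746944)
(x(0.4), y(0.4)) ≈ (-0.4669, -1.7469)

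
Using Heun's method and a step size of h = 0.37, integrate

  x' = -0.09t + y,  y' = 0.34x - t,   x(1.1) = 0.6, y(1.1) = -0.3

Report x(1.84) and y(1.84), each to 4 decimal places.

Heun on (x,y): k1 = f(t_n, state_n); k2 = f(t_n + h, state_n + h·k1); state_{n+1} = state_n + (h/2)·(k1 + k2).
1.100000: (0.600000, -0.300000)
  k1 = (-0.399000, -0.896000)
  predictor → (0.452370, -0.631520)
  k2 = (-0.763820, -1.316194)
  → (0.384878, -0.709256)
1.470000: (0.384878, -0.709256)
  k1 = (-0.841556, -1.339141)
  predictor → (0.073503, -1.204738)
  k2 = (-1.370338, -1.815009)
  → (-0.024322, -1.292774)
(x(1.84), y(1.84)) ≈ (-0.0243, -1.2928)

-0.0243, -1.2928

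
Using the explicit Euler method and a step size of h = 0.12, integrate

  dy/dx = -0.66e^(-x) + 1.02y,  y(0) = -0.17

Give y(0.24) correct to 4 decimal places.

-0.3733

Euler: y_{n+1} = y_n + h·f(x_n, y_n).
x=0.000000, y=-0.170000: f=-0.833400 → y ← -0.170000 + 0.12·(-0.833400) = -0.270008
x=0.120000, y=-0.270008: f=-0.860776 → y ← -0.270008 + 0.12·(-0.860776) = -0.373301
y(0.24) ≈ -0.3733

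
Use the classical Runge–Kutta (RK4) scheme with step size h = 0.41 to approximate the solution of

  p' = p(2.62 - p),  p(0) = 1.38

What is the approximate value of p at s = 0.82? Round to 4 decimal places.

2.3690

RK4: k1 = f(s_n, p_n); k2 = f(s_n + h/2, p_n + (h/2)·k1); k3 = f(s_n + h/2, p_n + (h/2)·k2); k4 = f(s_n + h, p_n + h·k3); p_{n+1} = p_n + (h/6)·(k1 + 2k2 + 2k3 + k4).
s=0.000000, p=1.380000:
  k1 = f(0.000000, 1.380000) = 1.711200
  k2 = f(0.205000, 1.730796) = 1.539031
  k3 = f(0.205000, 1.695501) = 1.567489
  k4 = f(0.410000, 2.022670) = 1.208201
  p ← 1.380000 + (0.41/6)·(k1 + 2k2 + 2k3 + k4) = 2.004050
s=0.410000, p=2.004050:
  k1 = f(0.410000, 2.004050) = 1.234395
  k2 = f(0.615000, 2.257101) = 0.819100
  k3 = f(0.615000, 2.171966) = 0.973115
  k4 = f(0.820000, 2.403027) = 0.521391
  p ← 2.004050 + (0.41/6)·(k1 + 2k2 + 2k3 + k4) = 2.368965
p(0.82) ≈ 2.3690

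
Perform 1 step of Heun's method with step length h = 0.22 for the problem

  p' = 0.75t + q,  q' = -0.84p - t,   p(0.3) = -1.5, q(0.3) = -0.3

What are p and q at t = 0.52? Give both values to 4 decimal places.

-1.4751, -0.1115

Heun on (p,q): k1 = f(t_n, state_n); k2 = f(t_n + h, state_n + h·k1); state_{n+1} = state_n + (h/2)·(k1 + k2).
0.300000: (-1.500000, -0.300000)
  k1 = (-0.075000, 0.960000)
  predictor → (-1.516500, -0.088800)
  k2 = (0.301200, 0.753860)
  → (-1.475118, -0.111475)
(p(0.52), q(0.52)) ≈ (-1.4751, -0.1115)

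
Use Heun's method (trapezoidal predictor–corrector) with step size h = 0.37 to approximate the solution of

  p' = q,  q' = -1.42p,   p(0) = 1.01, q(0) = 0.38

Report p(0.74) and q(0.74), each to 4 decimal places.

Heun on (p,q): k1 = f(t_n, state_n); k2 = f(t_n + h, state_n + h·k1); state_{n+1} = state_n + (h/2)·(k1 + k2).
0.000000: (1.010000, 0.380000)
  k1 = (0.380000, -1.434200)
  predictor → (1.150600, -0.150654)
  k2 = (-0.150654, -1.633852)
  → (1.052429, -0.187590)
0.370000: (1.052429, -0.187590)
  k1 = (-0.187590, -1.494449)
  predictor → (0.983021, -0.740536)
  k2 = (-0.740536, -1.395890)
  → (0.880726, -0.722302)
(p(0.74), q(0.74)) ≈ (0.8807, -0.7223)

0.8807, -0.7223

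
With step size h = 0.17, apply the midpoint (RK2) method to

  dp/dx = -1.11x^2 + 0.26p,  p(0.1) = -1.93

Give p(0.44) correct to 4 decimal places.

-2.1392

Midpoint: k1 = f(x_n, p_n); k2 = f(x_n + h/2, p_n + (h/2)·k1); p_{n+1} = p_n + h·k2.
x=0.100000, p=-1.930000:
  k1 = f(0.100000, -1.930000) = -0.512900
  k2 = f(0.185000, -1.973596) = -0.551125
  p ← -1.930000 + 0.17·(-0.551125) = -2.023691
x=0.270000, p=-2.023691:
  k1 = f(0.270000, -2.023691) = -0.607079
  k2 = f(0.355000, -2.075293) = -0.679464
  p ← -2.023691 + 0.17·(-0.679464) = -2.139200
p(0.44) ≈ -2.1392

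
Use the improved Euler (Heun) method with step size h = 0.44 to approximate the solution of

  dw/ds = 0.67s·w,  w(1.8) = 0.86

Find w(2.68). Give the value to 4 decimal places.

Heun: k1 = f(s_n, w_n); k2 = f(s_n + h, w_n + h·k1); w_{n+1} = w_n + (h/2)·(k1 + k2).
s=1.800000, w=0.860000:
  k1 = f(1.800000, 0.860000) = 1.037160
  k2 = f(2.240000, 1.316350) = 1.975579
  w ← 0.860000 + (0.44/2)·(1.037160 + 1.975579) = 1.522803
s=2.240000, w=1.522803:
  k1 = f(2.240000, 1.522803) = 2.285422
  k2 = f(2.680000, 2.528388) = 4.539974
  w ← 1.522803 + (0.44/2)·(2.285422 + 4.539974) = 3.024390
w(2.68) ≈ 3.0244

3.0244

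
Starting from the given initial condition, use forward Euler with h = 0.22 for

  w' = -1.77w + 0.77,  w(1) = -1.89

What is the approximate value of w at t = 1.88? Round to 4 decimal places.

0.1118

Euler: w_{n+1} = w_n + h·f(t_n, w_n).
t=1.000000, w=-1.890000: f=4.115300 → w ← -1.890000 + 0.22·4.115300 = -0.984634
t=1.220000, w=-0.984634: f=2.512802 → w ← -0.984634 + 0.22·2.512802 = -0.431818
t=1.440000, w=-0.431818: f=1.534317 → w ← -0.431818 + 0.22·1.534317 = -0.094268
t=1.660000, w=-0.094268: f=0.936854 → w ← -0.094268 + 0.22·0.936854 = 0.111840
w(1.88) ≈ 0.1118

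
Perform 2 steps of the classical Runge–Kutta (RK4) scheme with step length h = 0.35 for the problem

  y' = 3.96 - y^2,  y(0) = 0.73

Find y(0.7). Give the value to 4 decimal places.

RK4: k1 = f(x_n, y_n); k2 = f(x_n + h/2, y_n + (h/2)·k1); k3 = f(x_n + h/2, y_n + (h/2)·k2); k4 = f(x_n + h, y_n + h·k3); y_{n+1} = y_n + (h/6)·(k1 + 2k2 + 2k3 + k4).
x=0.000000, y=0.730000:
  k1 = f(0.000000, 0.730000) = 3.427100
  k2 = f(0.175000, 1.329743) = 2.191785
  k3 = f(0.175000, 1.113562) = 2.719979
  k4 = f(0.350000, 1.681993) = 1.130901
  y ← 0.730000 + (0.35/6)·(k1 + 2k2 + 2k3 + k4) = 1.568922
x=0.350000, y=1.568922:
  k1 = f(0.350000, 1.568922) = 1.498482
  k2 = f(0.525000, 1.831157) = 0.606864
  k3 = f(0.525000, 1.675124) = 1.153960
  k4 = f(0.700000, 1.972809) = 0.068026
  y ← 1.568922 + (0.35/6)·(k1 + 2k2 + 2k3 + k4) = 1.865732
y(0.7) ≈ 1.8657

1.8657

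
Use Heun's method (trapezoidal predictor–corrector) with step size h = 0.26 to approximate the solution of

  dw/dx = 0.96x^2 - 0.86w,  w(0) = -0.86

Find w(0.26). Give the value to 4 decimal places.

Heun: k1 = f(x_n, w_n); k2 = f(x_n + h, w_n + h·k1); w_{n+1} = w_n + (h/2)·(k1 + k2).
x=0.000000, w=-0.860000:
  k1 = f(0.000000, -0.860000) = 0.739600
  k2 = f(0.260000, -0.667704) = 0.639121
  w ← -0.860000 + (0.26/2)·(0.739600 + 0.639121) = -0.680766
w(0.26) ≈ -0.6808

-0.6808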